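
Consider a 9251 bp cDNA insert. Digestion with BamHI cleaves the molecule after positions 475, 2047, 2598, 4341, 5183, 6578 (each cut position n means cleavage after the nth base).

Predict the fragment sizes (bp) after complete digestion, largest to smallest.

Linear molecule, 6 cuts → 7 fragments:
  475 − 0 = 475 bp
  2047 − 475 = 1572 bp
  2598 − 2047 = 551 bp
  4341 − 2598 = 1743 bp
  5183 − 4341 = 842 bp
  6578 − 5183 = 1395 bp
  9251 − 6578 = 2673 bp
Sorted largest to smallest: 2673, 1743, 1572, 1395, 842, 551, 475 bp.

2673, 1743, 1572, 1395, 842, 551, 475 bp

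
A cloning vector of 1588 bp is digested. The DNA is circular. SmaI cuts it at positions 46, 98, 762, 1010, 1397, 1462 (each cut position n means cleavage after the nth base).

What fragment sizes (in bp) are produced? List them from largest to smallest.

Circular molecule, 6 cuts → 6 fragments:
  98 − 46 = 52 bp
  762 − 98 = 664 bp
  1010 − 762 = 248 bp
  1397 − 1010 = 387 bp
  1462 − 1397 = 65 bp
  wrap: 1588 − 1462 + 46 = 172 bp
Sorted largest to smallest: 664, 387, 248, 172, 65, 52 bp.

664, 387, 248, 172, 65, 52 bp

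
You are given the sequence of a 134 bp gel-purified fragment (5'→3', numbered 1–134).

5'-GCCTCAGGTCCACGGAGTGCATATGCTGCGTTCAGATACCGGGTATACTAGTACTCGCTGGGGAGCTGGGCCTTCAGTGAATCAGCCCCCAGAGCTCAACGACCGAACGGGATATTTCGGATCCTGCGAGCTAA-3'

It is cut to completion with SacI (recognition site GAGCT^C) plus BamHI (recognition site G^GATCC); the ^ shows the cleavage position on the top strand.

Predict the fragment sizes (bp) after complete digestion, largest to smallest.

The SacI site (GAGCTC) starts at position 92.
SacI cuts after base 5 of each site (before the last base), so after position 96.
The BamHI site (GGATCC) starts at position 119.
BamHI cuts after the first base of each site, so after position 119.
Combined cut positions: 96, 119.
Linear molecule, 2 cuts → 3 fragments:
  1–96 → 96 bp
  97–119 → 23 bp
  120–134 → 15 bp
Sorted largest to smallest: 96, 23, 15 bp.

96, 23, 15 bp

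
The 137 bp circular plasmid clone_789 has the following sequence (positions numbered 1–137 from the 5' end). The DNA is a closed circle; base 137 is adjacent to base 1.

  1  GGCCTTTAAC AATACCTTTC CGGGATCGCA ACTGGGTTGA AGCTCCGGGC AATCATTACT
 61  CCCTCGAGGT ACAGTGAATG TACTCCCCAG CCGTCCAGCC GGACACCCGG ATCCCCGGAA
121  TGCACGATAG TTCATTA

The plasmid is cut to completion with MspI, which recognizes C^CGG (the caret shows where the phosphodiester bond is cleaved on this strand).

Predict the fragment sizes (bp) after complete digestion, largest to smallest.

54, 42, 25, 8, 8 bp

MspI sites (CCGG) start at positions 20, 45, 99, 107, 115.
MspI cuts after the first base of each site, so after positions 20, 45, 99, 107, 115.
Circular molecule, 5 cuts → 5 fragments:
  21–45 → 25 bp
  46–99 → 54 bp
  100–107 → 8 bp
  108–115 → 8 bp
  116–137 then 1–20 → 22 + 20 = 42 bp
Sorted largest to smallest: 54, 42, 25, 8, 8 bp.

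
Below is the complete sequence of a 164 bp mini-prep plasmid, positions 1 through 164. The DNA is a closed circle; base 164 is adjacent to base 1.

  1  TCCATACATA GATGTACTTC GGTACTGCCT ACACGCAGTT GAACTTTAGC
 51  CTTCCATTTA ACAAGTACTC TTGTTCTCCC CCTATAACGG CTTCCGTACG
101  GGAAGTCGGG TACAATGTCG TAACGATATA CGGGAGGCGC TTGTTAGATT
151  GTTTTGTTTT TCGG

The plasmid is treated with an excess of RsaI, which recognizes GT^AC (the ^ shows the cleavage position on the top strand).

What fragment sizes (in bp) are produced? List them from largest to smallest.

RsaI sites (GTAC) start at positions 14, 22, 65, 96, 110.
RsaI cuts after base 2 of each site, so after positions 15, 23, 66, 97, 111.
Circular molecule, 5 cuts → 5 fragments:
  16–23 → 8 bp
  24–66 → 43 bp
  67–97 → 31 bp
  98–111 → 14 bp
  112–164 then 1–15 → 53 + 15 = 68 bp
Sorted largest to smallest: 68, 43, 31, 14, 8 bp.

68, 43, 31, 14, 8 bp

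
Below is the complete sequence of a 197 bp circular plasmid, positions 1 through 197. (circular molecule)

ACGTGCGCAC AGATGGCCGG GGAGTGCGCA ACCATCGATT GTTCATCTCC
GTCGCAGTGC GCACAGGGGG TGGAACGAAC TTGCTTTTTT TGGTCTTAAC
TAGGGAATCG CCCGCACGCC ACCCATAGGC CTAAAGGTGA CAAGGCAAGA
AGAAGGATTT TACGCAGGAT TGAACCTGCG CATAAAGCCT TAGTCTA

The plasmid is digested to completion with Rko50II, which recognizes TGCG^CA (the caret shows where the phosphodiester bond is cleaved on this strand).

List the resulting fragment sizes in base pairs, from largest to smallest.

Rko50II sites (TGCGCA) start at positions 4, 25, 58, 177.
Rko50II cuts after base 4 of each site, so after positions 7, 28, 61, 180.
Circular molecule, 4 cuts → 4 fragments:
  8–28 → 21 bp
  29–61 → 33 bp
  62–180 → 119 bp
  181–197 then 1–7 → 17 + 7 = 24 bp
Sorted largest to smallest: 119, 33, 24, 21 bp.

119, 33, 24, 21 bp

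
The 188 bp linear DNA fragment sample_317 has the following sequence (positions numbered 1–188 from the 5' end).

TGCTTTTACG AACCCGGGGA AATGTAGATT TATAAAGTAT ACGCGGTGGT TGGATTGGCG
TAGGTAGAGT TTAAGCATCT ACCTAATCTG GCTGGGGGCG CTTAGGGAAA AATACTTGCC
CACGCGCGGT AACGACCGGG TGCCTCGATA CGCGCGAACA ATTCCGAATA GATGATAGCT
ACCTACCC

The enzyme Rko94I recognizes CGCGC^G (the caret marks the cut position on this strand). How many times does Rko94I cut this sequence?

CGCGCG occurs starting at positions 123, 151.
Rko94I cuts at 2 sites.

2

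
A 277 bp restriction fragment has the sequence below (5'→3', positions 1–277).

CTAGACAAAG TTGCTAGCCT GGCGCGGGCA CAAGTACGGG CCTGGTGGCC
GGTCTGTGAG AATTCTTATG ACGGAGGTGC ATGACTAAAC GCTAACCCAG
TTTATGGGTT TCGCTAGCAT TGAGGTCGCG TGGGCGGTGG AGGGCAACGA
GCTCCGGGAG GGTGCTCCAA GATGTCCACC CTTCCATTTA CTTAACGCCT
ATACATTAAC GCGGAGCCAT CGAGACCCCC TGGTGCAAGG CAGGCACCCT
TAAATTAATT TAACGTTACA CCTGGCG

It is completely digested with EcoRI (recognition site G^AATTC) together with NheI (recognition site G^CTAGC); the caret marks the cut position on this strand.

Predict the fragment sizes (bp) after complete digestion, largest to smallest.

164, 53, 47, 13 bp

The EcoRI site (GAATTC) starts at position 60.
EcoRI cuts after the first base of each site, so after position 60.
NheI sites (GCTAGC) start at positions 13, 113.
NheI cuts after the first base of each site, so after positions 13, 113.
Combined cut positions: 13, 60, 113.
Linear molecule, 3 cuts → 4 fragments:
  1–13 → 13 bp
  14–60 → 47 bp
  61–113 → 53 bp
  114–277 → 164 bp
Sorted largest to smallest: 164, 53, 47, 13 bp.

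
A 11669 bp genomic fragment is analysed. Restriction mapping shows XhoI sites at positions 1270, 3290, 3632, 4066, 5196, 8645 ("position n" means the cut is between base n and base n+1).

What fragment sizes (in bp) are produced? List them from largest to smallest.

3449, 3024, 2020, 1270, 1130, 434, 342 bp

Linear molecule, 6 cuts → 7 fragments:
  1270 − 0 = 1270 bp
  3290 − 1270 = 2020 bp
  3632 − 3290 = 342 bp
  4066 − 3632 = 434 bp
  5196 − 4066 = 1130 bp
  8645 − 5196 = 3449 bp
  11669 − 8645 = 3024 bp
Sorted largest to smallest: 3449, 3024, 2020, 1270, 1130, 434, 342 bp.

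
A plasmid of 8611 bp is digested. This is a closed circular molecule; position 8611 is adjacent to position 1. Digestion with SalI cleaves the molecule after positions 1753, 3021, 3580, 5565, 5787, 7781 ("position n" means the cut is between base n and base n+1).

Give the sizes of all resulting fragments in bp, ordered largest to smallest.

Circular molecule, 6 cuts → 6 fragments:
  3021 − 1753 = 1268 bp
  3580 − 3021 = 559 bp
  5565 − 3580 = 1985 bp
  5787 − 5565 = 222 bp
  7781 − 5787 = 1994 bp
  wrap: 8611 − 7781 + 1753 = 2583 bp
Sorted largest to smallest: 2583, 1994, 1985, 1268, 559, 222 bp.

2583, 1994, 1985, 1268, 559, 222 bp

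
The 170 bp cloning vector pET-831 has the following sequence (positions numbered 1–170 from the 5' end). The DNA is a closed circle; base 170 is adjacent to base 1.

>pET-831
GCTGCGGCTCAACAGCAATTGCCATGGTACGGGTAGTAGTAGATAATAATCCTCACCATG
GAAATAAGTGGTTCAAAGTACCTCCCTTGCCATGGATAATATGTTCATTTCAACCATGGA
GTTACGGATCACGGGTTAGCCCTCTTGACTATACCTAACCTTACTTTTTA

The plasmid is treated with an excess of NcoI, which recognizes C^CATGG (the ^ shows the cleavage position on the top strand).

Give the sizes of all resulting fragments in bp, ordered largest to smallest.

NcoI sites (CCATGG) start at positions 22, 56, 90, 114.
NcoI cuts after the first base of each site, so after positions 22, 56, 90, 114.
Circular molecule, 4 cuts → 4 fragments:
  23–56 → 34 bp
  57–90 → 34 bp
  91–114 → 24 bp
  115–170 then 1–22 → 56 + 22 = 78 bp
Sorted largest to smallest: 78, 34, 34, 24 bp.

78, 34, 34, 24 bp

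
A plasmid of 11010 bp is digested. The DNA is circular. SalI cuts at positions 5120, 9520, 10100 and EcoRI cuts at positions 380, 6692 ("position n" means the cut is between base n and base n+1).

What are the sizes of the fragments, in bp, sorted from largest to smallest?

4740, 2828, 1572, 1290, 580 bp

Combined cut positions (sorted): 380, 5120, 6692, 9520, 10100.
Circular molecule, 5 cuts → 5 fragments:
  5120 − 380 = 4740 bp
  6692 − 5120 = 1572 bp
  9520 − 6692 = 2828 bp
  10100 − 9520 = 580 bp
  wrap: 11010 − 10100 + 380 = 1290 bp
Sorted largest to smallest: 4740, 2828, 1572, 1290, 580 bp.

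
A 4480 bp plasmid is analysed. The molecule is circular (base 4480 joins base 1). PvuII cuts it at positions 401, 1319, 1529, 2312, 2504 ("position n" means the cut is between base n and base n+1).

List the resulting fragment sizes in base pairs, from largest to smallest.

Circular molecule, 5 cuts → 5 fragments:
  1319 − 401 = 918 bp
  1529 − 1319 = 210 bp
  2312 − 1529 = 783 bp
  2504 − 2312 = 192 bp
  wrap: 4480 − 2504 + 401 = 2377 bp
Sorted largest to smallest: 2377, 918, 783, 210, 192 bp.

2377, 918, 783, 210, 192 bp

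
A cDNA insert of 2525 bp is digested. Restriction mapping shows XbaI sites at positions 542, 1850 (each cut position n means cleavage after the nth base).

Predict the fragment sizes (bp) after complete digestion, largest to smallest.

Linear molecule, 2 cuts → 3 fragments:
  542 − 0 = 542 bp
  1850 − 542 = 1308 bp
  2525 − 1850 = 675 bp
Sorted largest to smallest: 1308, 675, 542 bp.

1308, 675, 542 bp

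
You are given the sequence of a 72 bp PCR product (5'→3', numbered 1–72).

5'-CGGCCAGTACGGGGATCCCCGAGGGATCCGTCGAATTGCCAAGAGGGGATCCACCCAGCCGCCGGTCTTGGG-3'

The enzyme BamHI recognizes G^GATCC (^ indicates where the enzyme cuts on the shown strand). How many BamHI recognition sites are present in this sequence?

GGATCC occurs starting at positions 13, 24, 47.
BamHI cuts at 3 sites.

3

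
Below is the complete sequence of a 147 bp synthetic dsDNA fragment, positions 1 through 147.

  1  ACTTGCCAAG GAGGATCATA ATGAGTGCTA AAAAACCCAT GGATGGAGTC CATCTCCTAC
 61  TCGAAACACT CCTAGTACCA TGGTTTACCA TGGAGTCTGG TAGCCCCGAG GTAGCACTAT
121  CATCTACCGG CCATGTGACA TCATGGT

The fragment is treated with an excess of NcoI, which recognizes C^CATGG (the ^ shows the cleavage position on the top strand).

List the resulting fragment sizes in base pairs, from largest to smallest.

59, 41, 37, 10 bp

NcoI sites (CCATGG) start at positions 37, 78, 88.
NcoI cuts after the first base of each site, so after positions 37, 78, 88.
Linear molecule, 3 cuts → 4 fragments:
  1–37 → 37 bp
  38–78 → 41 bp
  79–88 → 10 bp
  89–147 → 59 bp
Sorted largest to smallest: 59, 41, 37, 10 bp.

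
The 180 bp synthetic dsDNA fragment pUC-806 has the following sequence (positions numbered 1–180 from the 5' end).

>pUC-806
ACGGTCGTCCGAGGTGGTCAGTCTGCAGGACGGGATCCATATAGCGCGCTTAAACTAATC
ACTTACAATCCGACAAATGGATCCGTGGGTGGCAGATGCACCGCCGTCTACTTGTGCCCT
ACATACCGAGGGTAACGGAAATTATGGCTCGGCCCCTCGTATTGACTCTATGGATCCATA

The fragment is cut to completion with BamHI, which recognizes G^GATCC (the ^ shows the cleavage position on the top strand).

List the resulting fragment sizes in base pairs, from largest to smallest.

BamHI sites (GGATCC) start at positions 33, 79, 172.
BamHI cuts after the first base of each site, so after positions 33, 79, 172.
Linear molecule, 3 cuts → 4 fragments:
  1–33 → 33 bp
  34–79 → 46 bp
  80–172 → 93 bp
  173–180 → 8 bp
Sorted largest to smallest: 93, 46, 33, 8 bp.

93, 46, 33, 8 bp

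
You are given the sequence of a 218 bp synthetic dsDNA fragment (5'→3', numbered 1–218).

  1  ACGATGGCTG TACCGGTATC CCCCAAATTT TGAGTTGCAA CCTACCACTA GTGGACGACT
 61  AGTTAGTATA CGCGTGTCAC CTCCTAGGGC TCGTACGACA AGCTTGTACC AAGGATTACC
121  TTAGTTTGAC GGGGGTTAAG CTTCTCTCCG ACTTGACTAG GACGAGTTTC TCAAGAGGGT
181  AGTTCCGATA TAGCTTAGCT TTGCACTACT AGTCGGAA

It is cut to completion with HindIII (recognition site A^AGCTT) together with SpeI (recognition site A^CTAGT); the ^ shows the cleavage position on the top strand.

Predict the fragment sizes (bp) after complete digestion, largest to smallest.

70, 47, 42, 38, 11, 10 bp

HindIII sites (AAGCTT) start at positions 100, 138.
HindIII cuts after the first base of each site, so after positions 100, 138.
SpeI sites (ACTAGT) start at positions 47, 58, 208.
SpeI cuts after the first base of each site, so after positions 47, 58, 208.
Combined cut positions: 47, 58, 100, 138, 208.
Linear molecule, 5 cuts → 6 fragments:
  1–47 → 47 bp
  48–58 → 11 bp
  59–100 → 42 bp
  101–138 → 38 bp
  139–208 → 70 bp
  209–218 → 10 bp
Sorted largest to smallest: 70, 47, 42, 38, 11, 10 bp.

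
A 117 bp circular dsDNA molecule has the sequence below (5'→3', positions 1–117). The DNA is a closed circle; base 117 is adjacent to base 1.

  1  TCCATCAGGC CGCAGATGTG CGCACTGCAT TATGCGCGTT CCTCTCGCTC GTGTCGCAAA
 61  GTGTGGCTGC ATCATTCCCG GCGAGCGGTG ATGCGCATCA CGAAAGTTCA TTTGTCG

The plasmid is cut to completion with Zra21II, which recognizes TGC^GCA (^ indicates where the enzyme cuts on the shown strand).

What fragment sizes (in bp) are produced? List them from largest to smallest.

Zra21II sites (TGCGCA) start at positions 19, 92.
Zra21II cuts after base 3 of each site, so after positions 21, 94.
Circular molecule, 2 cuts → 2 fragments:
  22–94 → 73 bp
  95–117 then 1–21 → 23 + 21 = 44 bp
Sorted largest to smallest: 73, 44 bp.

73, 44 bp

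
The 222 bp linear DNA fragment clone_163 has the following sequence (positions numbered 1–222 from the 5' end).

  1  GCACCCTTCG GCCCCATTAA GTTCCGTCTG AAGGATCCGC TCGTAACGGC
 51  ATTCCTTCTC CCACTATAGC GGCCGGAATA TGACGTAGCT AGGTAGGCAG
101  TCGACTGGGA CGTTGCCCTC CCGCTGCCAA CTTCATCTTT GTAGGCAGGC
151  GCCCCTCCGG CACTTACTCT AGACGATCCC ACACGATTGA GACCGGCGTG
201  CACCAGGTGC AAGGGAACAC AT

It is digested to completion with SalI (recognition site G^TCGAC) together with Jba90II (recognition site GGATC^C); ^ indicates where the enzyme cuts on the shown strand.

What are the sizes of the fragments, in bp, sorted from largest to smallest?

The SalI site (GTCGAC) starts at position 100.
SalI cuts after the first base of each site, so after position 100.
The Jba90II site (GGATCC) starts at position 33.
Jba90II cuts after base 5 of each site (before the last base), so after position 37.
Combined cut positions: 37, 100.
Linear molecule, 2 cuts → 3 fragments:
  1–37 → 37 bp
  38–100 → 63 bp
  101–222 → 122 bp
Sorted largest to smallest: 122, 63, 37 bp.

122, 63, 37 bp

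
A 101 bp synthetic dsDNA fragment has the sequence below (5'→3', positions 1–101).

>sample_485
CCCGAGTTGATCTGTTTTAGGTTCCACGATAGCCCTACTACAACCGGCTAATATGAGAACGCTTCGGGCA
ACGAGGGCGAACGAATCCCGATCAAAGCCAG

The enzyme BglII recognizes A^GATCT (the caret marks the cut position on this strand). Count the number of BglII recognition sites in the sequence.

0

No occurrence of AGATCT is present in the sequence.
BglII does not cut: 0 sites.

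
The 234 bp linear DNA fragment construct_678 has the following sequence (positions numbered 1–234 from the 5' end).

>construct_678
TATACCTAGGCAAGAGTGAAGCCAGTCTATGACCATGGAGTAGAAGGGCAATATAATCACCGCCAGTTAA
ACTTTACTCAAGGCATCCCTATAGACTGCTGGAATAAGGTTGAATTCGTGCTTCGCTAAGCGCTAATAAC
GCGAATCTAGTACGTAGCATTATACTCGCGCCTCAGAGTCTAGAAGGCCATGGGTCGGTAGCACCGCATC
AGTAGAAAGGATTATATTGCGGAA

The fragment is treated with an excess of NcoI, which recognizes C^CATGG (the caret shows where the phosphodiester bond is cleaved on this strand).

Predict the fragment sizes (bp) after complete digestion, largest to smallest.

NcoI sites (CCATGG) start at positions 33, 188.
NcoI cuts after the first base of each site, so after positions 33, 188.
Linear molecule, 2 cuts → 3 fragments:
  1–33 → 33 bp
  34–188 → 155 bp
  189–234 → 46 bp
Sorted largest to smallest: 155, 46, 33 bp.

155, 46, 33 bp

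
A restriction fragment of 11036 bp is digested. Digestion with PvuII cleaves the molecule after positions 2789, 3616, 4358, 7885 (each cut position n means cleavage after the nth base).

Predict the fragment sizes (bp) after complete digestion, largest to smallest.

Linear molecule, 4 cuts → 5 fragments:
  2789 − 0 = 2789 bp
  3616 − 2789 = 827 bp
  4358 − 3616 = 742 bp
  7885 − 4358 = 3527 bp
  11036 − 7885 = 3151 bp
Sorted largest to smallest: 3527, 3151, 2789, 827, 742 bp.

3527, 3151, 2789, 827, 742 bp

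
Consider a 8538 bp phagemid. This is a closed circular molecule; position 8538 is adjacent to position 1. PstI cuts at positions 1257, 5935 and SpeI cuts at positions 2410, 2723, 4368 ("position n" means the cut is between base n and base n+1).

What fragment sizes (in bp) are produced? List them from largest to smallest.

Combined cut positions (sorted): 1257, 2410, 2723, 4368, 5935.
Circular molecule, 5 cuts → 5 fragments:
  2410 − 1257 = 1153 bp
  2723 − 2410 = 313 bp
  4368 − 2723 = 1645 bp
  5935 − 4368 = 1567 bp
  wrap: 8538 − 5935 + 1257 = 3860 bp
Sorted largest to smallest: 3860, 1645, 1567, 1153, 313 bp.

3860, 1645, 1567, 1153, 313 bp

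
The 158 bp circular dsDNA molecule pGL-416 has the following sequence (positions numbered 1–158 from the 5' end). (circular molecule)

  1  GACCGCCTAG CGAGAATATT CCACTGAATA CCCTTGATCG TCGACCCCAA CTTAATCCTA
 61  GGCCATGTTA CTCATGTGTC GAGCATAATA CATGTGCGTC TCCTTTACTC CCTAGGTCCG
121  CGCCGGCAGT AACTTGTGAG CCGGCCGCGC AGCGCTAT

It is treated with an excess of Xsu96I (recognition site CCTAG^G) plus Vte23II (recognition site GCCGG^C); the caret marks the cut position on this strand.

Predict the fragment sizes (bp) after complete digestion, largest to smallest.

75, 54, 18, 11 bp

Xsu96I sites (CCTAGG) start at positions 57, 111.
Xsu96I cuts after base 5 of each site (before the last base), so after positions 61, 115.
Vte23II sites (GCCGGC) start at positions 122, 140.
Vte23II cuts after base 5 of each site (before the last base), so after positions 126, 144.
Combined cut positions: 61, 115, 126, 144.
Circular molecule, 4 cuts → 4 fragments:
  62–115 → 54 bp
  116–126 → 11 bp
  127–144 → 18 bp
  145–158 then 1–61 → 14 + 61 = 75 bp
Sorted largest to smallest: 75, 54, 18, 11 bp.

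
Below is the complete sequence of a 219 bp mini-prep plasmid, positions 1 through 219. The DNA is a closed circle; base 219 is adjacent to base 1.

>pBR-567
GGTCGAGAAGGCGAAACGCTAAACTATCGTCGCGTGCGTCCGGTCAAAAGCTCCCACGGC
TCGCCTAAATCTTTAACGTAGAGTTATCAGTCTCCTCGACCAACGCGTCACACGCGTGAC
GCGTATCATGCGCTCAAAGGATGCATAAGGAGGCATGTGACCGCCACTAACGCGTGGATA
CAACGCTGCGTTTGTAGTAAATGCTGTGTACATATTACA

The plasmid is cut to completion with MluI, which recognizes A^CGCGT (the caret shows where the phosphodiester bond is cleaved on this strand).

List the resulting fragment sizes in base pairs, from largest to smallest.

152, 51, 9, 7 bp

MluI sites (ACGCGT) start at positions 103, 112, 119, 170.
MluI cuts after the first base of each site, so after positions 103, 112, 119, 170.
Circular molecule, 4 cuts → 4 fragments:
  104–112 → 9 bp
  113–119 → 7 bp
  120–170 → 51 bp
  171–219 then 1–103 → 49 + 103 = 152 bp
Sorted largest to smallest: 152, 51, 9, 7 bp.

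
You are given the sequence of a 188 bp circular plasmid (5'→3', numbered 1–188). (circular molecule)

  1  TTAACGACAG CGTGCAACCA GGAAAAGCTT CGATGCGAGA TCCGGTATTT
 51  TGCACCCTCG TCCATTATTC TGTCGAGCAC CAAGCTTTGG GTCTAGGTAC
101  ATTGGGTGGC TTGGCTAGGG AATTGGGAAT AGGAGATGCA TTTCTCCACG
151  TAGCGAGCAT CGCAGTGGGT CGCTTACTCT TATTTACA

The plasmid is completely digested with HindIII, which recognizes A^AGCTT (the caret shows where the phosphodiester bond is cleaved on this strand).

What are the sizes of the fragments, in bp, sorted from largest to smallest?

131, 57 bp

HindIII sites (AAGCTT) start at positions 25, 82.
HindIII cuts after the first base of each site, so after positions 25, 82.
Circular molecule, 2 cuts → 2 fragments:
  26–82 → 57 bp
  83–188 then 1–25 → 106 + 25 = 131 bp
Sorted largest to smallest: 131, 57 bp.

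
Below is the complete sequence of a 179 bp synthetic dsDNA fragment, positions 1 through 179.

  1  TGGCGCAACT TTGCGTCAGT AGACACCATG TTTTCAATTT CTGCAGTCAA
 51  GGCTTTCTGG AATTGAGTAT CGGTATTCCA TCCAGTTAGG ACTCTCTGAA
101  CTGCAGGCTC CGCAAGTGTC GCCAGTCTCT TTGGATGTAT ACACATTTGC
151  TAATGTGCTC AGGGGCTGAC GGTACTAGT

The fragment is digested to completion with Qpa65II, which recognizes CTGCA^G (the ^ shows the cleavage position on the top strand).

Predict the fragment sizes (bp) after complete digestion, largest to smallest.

74, 60, 45 bp

Qpa65II sites (CTGCAG) start at positions 41, 101.
Qpa65II cuts after base 5 of each site (before the last base), so after positions 45, 105.
Linear molecule, 2 cuts → 3 fragments:
  1–45 → 45 bp
  46–105 → 60 bp
  106–179 → 74 bp
Sorted largest to smallest: 74, 60, 45 bp.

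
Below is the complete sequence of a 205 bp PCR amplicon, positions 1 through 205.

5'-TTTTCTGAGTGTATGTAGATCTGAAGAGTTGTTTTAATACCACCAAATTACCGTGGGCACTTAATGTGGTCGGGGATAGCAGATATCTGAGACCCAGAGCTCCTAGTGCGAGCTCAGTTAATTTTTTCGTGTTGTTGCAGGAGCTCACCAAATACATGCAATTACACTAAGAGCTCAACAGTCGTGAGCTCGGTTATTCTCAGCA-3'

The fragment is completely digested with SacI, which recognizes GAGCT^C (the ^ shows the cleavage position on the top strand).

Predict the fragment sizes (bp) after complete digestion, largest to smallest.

101, 31, 30, 15, 15, 13 bp

SacI sites (GAGCTC) start at positions 97, 110, 141, 171, 186.
SacI cuts after base 5 of each site (before the last base), so after positions 101, 114, 145, 175, 190.
Linear molecule, 5 cuts → 6 fragments:
  1–101 → 101 bp
  102–114 → 13 bp
  115–145 → 31 bp
  146–175 → 30 bp
  176–190 → 15 bp
  191–205 → 15 bp
Sorted largest to smallest: 101, 31, 30, 15, 15, 13 bp.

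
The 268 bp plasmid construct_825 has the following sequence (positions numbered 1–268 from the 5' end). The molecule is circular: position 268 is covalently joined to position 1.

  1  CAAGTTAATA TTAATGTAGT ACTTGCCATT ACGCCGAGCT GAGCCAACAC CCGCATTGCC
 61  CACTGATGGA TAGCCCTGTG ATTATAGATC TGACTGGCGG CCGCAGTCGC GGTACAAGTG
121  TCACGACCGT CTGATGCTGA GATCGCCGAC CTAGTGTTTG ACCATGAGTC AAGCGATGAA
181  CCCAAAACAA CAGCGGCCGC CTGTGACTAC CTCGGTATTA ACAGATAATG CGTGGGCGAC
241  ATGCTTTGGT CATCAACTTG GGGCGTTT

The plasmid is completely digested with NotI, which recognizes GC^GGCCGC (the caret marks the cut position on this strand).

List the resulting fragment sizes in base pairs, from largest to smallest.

NotI sites (GCGGCCGC) start at positions 97, 193.
NotI cuts after base 2 of each site, so after positions 98, 194.
Circular molecule, 2 cuts → 2 fragments:
  99–194 → 96 bp
  195–268 then 1–98 → 74 + 98 = 172 bp
Sorted largest to smallest: 172, 96 bp.

172, 96 bp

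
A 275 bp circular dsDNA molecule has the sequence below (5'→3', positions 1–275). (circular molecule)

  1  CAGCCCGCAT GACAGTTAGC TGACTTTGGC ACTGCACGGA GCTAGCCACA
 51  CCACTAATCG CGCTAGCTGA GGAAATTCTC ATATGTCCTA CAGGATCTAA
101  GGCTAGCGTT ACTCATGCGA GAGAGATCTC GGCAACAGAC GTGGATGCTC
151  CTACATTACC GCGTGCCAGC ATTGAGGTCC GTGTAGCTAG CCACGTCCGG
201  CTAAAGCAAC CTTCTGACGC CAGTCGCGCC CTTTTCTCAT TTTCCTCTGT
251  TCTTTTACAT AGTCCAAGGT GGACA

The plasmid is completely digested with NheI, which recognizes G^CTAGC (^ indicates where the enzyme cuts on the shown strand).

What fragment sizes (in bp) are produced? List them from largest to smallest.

NheI sites (GCTAGC) start at positions 41, 62, 102, 186.
NheI cuts after the first base of each site, so after positions 41, 62, 102, 186.
Circular molecule, 4 cuts → 4 fragments:
  42–62 → 21 bp
  63–102 → 40 bp
  103–186 → 84 bp
  187–275 then 1–41 → 89 + 41 = 130 bp
Sorted largest to smallest: 130, 84, 40, 21 bp.

130, 84, 40, 21 bp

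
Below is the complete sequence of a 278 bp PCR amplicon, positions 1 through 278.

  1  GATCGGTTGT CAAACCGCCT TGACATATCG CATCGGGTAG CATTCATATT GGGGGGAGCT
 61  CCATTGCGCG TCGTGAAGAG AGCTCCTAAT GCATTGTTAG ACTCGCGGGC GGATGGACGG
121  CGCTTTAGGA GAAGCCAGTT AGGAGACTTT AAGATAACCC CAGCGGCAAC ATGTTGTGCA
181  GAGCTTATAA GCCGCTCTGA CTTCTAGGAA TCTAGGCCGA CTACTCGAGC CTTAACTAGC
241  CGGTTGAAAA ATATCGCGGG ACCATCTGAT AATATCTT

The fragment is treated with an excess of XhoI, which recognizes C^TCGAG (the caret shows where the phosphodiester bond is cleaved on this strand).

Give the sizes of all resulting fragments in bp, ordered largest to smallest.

The XhoI site (CTCGAG) starts at position 224.
XhoI cuts after the first base of each site, so after position 224.
Linear molecule, 1 cut → 2 fragments:
  1–224 → 224 bp
  225–278 → 54 bp
Sorted largest to smallest: 224, 54 bp.

224, 54 bp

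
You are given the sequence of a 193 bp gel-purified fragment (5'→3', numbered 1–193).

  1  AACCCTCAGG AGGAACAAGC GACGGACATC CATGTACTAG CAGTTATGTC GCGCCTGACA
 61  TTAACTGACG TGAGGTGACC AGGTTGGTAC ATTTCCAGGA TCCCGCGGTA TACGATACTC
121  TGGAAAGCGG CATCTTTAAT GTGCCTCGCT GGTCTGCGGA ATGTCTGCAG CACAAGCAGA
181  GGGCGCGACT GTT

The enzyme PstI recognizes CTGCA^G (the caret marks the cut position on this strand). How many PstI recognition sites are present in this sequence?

CTGCAG occurs starting at position 165.
PstI cuts at 1 site.

1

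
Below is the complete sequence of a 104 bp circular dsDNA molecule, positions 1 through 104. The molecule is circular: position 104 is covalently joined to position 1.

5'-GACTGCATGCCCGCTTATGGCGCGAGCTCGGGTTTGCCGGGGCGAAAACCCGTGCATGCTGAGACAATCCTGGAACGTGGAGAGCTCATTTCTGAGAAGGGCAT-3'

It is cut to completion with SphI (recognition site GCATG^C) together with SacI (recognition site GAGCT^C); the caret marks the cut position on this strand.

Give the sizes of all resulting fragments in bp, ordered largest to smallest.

30, 28, 27, 19 bp

SphI sites (GCATGC) start at positions 5, 54.
SphI cuts after base 5 of each site (before the last base), so after positions 9, 58.
SacI sites (GAGCTC) start at positions 24, 82.
SacI cuts after base 5 of each site (before the last base), so after positions 28, 86.
Combined cut positions: 9, 28, 58, 86.
Circular molecule, 4 cuts → 4 fragments:
  10–28 → 19 bp
  29–58 → 30 bp
  59–86 → 28 bp
  87–104 then 1–9 → 18 + 9 = 27 bp
Sorted largest to smallest: 30, 28, 27, 19 bp.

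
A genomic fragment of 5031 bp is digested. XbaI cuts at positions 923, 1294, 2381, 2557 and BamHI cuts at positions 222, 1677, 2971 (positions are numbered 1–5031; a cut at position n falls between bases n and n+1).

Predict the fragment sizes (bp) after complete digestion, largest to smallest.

2060, 704, 701, 414, 383, 371, 222, 176 bp

Combined cut positions (sorted): 222, 923, 1294, 1677, 2381, 2557, 2971.
Linear molecule, 7 cuts → 8 fragments:
  222 − 0 = 222 bp
  923 − 222 = 701 bp
  1294 − 923 = 371 bp
  1677 − 1294 = 383 bp
  2381 − 1677 = 704 bp
  2557 − 2381 = 176 bp
  2971 − 2557 = 414 bp
  5031 − 2971 = 2060 bp
Sorted largest to smallest: 2060, 704, 701, 414, 383, 371, 222, 176 bp.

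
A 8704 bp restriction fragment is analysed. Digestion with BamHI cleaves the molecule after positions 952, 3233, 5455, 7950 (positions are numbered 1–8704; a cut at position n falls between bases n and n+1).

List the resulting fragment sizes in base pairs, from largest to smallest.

2495, 2281, 2222, 952, 754 bp

Linear molecule, 4 cuts → 5 fragments:
  952 − 0 = 952 bp
  3233 − 952 = 2281 bp
  5455 − 3233 = 2222 bp
  7950 − 5455 = 2495 bp
  8704 − 7950 = 754 bp
Sorted largest to smallest: 2495, 2281, 2222, 952, 754 bp.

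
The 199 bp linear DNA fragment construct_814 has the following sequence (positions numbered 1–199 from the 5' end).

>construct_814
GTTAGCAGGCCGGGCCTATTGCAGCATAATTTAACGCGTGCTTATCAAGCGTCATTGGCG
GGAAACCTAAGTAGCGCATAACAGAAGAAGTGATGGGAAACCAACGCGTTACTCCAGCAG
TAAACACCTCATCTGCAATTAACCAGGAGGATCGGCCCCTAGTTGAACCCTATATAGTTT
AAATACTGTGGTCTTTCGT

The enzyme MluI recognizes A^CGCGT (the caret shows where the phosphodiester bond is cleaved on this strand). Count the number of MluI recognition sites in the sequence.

2

ACGCGT occurs starting at positions 34, 104.
MluI cuts at 2 sites.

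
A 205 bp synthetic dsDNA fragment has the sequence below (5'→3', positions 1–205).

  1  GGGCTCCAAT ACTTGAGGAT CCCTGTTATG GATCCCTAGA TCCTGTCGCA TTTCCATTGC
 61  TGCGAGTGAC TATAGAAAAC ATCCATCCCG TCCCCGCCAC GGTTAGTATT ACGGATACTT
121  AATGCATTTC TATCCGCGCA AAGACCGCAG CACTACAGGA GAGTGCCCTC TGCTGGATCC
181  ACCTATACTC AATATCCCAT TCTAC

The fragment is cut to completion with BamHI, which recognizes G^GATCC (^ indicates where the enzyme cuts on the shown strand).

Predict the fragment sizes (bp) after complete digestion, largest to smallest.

BamHI sites (GGATCC) start at positions 17, 30, 175.
BamHI cuts after the first base of each site, so after positions 17, 30, 175.
Linear molecule, 3 cuts → 4 fragments:
  1–17 → 17 bp
  18–30 → 13 bp
  31–175 → 145 bp
  176–205 → 30 bp
Sorted largest to smallest: 145, 30, 17, 13 bp.

145, 30, 17, 13 bp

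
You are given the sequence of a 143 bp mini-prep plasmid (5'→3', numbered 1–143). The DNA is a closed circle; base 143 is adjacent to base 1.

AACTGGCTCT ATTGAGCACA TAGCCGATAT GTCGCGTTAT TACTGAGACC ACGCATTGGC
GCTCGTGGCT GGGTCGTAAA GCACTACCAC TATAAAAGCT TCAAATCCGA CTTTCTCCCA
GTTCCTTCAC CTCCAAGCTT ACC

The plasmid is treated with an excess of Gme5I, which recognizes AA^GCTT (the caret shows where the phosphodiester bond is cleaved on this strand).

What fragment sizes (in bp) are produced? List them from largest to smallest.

104, 39 bp

Gme5I sites (AAGCTT) start at positions 96, 135.
Gme5I cuts after base 2 of each site, so after positions 97, 136.
Circular molecule, 2 cuts → 2 fragments:
  98–136 → 39 bp
  137–143 then 1–97 → 7 + 97 = 104 bp
Sorted largest to smallest: 104, 39 bp.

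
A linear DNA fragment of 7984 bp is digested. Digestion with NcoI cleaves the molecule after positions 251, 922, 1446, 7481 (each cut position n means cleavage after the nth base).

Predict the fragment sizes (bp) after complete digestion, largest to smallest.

6035, 671, 524, 503, 251 bp

Linear molecule, 4 cuts → 5 fragments:
  251 − 0 = 251 bp
  922 − 251 = 671 bp
  1446 − 922 = 524 bp
  7481 − 1446 = 6035 bp
  7984 − 7481 = 503 bp
Sorted largest to smallest: 6035, 671, 524, 503, 251 bp.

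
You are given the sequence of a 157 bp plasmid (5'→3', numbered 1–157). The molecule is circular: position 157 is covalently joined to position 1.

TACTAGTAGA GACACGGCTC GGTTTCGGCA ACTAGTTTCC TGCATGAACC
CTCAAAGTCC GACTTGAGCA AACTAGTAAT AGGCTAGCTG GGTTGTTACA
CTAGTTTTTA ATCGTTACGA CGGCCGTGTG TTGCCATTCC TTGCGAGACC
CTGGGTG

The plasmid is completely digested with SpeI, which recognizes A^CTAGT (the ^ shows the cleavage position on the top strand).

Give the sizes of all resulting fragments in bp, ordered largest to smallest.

SpeI sites (ACTAGT) start at positions 2, 31, 72, 100.
SpeI cuts after the first base of each site, so after positions 2, 31, 72, 100.
Circular molecule, 4 cuts → 4 fragments:
  3–31 → 29 bp
  32–72 → 41 bp
  73–100 → 28 bp
  101–157 then 1–2 → 57 + 2 = 59 bp
Sorted largest to smallest: 59, 41, 29, 28 bp.

59, 41, 29, 28 bp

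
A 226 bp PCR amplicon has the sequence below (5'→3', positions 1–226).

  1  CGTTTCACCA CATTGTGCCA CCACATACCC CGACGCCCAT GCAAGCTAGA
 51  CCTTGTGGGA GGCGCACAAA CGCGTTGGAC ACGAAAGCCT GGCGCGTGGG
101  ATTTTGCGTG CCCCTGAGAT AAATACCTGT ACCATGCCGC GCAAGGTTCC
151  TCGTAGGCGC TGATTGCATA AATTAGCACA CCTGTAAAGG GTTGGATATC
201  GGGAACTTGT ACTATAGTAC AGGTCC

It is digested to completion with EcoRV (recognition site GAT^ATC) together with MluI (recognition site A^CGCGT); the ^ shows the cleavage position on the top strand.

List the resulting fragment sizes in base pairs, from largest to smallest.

127, 70, 29 bp

The EcoRV site (GATATC) starts at position 195.
EcoRV cuts after base 3 of each site, so after position 197.
The MluI site (ACGCGT) starts at position 70.
MluI cuts after the first base of each site, so after position 70.
Combined cut positions: 70, 197.
Linear molecule, 2 cuts → 3 fragments:
  1–70 → 70 bp
  71–197 → 127 bp
  198–226 → 29 bp
Sorted largest to smallest: 127, 70, 29 bp.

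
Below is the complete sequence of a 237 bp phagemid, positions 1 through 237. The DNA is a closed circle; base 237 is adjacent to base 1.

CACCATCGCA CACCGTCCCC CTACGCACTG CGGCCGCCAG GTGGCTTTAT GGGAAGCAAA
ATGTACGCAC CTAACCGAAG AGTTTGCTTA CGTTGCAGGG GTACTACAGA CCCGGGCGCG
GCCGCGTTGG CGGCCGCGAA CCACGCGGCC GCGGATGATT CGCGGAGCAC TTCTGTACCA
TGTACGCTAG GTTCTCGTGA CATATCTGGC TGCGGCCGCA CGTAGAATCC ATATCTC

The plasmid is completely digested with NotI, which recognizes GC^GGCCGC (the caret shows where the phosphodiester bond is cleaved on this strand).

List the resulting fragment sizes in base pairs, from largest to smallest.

88, 67, 55, 15, 12 bp

NotI sites (GCGGCCGC) start at positions 30, 118, 130, 145, 212.
NotI cuts after base 2 of each site, so after positions 31, 119, 131, 146, 213.
Circular molecule, 5 cuts → 5 fragments:
  32–119 → 88 bp
  120–131 → 12 bp
  132–146 → 15 bp
  147–213 → 67 bp
  214–237 then 1–31 → 24 + 31 = 55 bp
Sorted largest to smallest: 88, 67, 55, 15, 12 bp.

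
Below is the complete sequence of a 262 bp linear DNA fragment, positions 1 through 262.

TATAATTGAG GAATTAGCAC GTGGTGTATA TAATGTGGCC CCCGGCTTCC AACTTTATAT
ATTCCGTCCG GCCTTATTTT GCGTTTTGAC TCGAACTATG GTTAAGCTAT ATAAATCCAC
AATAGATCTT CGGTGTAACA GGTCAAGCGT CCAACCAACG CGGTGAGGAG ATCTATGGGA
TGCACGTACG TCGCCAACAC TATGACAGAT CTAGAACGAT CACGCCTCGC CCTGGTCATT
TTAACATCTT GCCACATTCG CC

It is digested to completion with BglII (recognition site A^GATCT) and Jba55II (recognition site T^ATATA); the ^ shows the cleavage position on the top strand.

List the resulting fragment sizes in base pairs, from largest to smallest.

BglII sites (AGATCT) start at positions 124, 169, 207.
BglII cuts after the first base of each site, so after positions 124, 169, 207.
Jba55II sites (TATATA) start at positions 27, 56, 108.
Jba55II cuts after the first base of each site, so after positions 27, 56, 108.
Combined cut positions: 27, 56, 108, 124, 169, 207.
Linear molecule, 6 cuts → 7 fragments:
  1–27 → 27 bp
  28–56 → 29 bp
  57–108 → 52 bp
  109–124 → 16 bp
  125–169 → 45 bp
  170–207 → 38 bp
  208–262 → 55 bp
Sorted largest to smallest: 55, 52, 45, 38, 29, 27, 16 bp.

55, 52, 45, 38, 29, 27, 16 bp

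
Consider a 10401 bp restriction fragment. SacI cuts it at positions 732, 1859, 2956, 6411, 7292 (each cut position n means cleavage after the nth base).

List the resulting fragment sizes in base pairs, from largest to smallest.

3455, 3109, 1127, 1097, 881, 732 bp

Linear molecule, 5 cuts → 6 fragments:
  732 − 0 = 732 bp
  1859 − 732 = 1127 bp
  2956 − 1859 = 1097 bp
  6411 − 2956 = 3455 bp
  7292 − 6411 = 881 bp
  10401 − 7292 = 3109 bp
Sorted largest to smallest: 3455, 3109, 1127, 1097, 881, 732 bp.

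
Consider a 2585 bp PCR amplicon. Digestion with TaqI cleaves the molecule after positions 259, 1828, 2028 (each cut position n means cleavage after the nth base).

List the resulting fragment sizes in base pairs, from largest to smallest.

Linear molecule, 3 cuts → 4 fragments:
  259 − 0 = 259 bp
  1828 − 259 = 1569 bp
  2028 − 1828 = 200 bp
  2585 − 2028 = 557 bp
Sorted largest to smallest: 1569, 557, 259, 200 bp.

1569, 557, 259, 200 bp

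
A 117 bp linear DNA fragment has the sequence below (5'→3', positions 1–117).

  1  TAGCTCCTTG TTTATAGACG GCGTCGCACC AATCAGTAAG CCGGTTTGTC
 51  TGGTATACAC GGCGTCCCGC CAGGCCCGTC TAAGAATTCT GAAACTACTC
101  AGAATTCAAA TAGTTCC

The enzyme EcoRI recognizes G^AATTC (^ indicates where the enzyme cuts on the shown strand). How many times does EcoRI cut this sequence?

GAATTC occurs starting at positions 84, 102.
EcoRI cuts at 2 sites.

2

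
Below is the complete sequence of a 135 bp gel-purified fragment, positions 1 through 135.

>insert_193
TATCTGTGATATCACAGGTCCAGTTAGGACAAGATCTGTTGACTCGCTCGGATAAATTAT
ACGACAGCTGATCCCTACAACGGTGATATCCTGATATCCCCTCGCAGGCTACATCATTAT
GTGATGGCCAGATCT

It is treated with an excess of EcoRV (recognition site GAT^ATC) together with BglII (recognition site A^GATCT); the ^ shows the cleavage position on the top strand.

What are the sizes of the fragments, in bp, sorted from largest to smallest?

55, 35, 22, 10, 8, 5 bp

EcoRV sites (GATATC) start at positions 8, 85, 93.
EcoRV cuts after base 3 of each site, so after positions 10, 87, 95.
BglII sites (AGATCT) start at positions 32, 130.
BglII cuts after the first base of each site, so after positions 32, 130.
Combined cut positions: 10, 32, 87, 95, 130.
Linear molecule, 5 cuts → 6 fragments:
  1–10 → 10 bp
  11–32 → 22 bp
  33–87 → 55 bp
  88–95 → 8 bp
  96–130 → 35 bp
  131–135 → 5 bp
Sorted largest to smallest: 55, 35, 22, 10, 8, 5 bp.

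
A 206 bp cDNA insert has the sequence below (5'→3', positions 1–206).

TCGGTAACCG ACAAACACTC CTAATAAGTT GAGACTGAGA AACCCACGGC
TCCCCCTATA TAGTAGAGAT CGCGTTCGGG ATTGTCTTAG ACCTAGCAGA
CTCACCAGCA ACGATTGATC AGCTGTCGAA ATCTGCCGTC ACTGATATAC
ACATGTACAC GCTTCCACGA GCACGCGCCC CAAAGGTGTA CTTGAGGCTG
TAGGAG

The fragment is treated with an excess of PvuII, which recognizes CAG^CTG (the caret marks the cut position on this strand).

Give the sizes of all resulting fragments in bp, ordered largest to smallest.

The PvuII site (CAGCTG) starts at position 120.
PvuII cuts after base 3 of each site, so after position 122.
Linear molecule, 1 cut → 2 fragments:
  1–122 → 122 bp
  123–206 → 84 bp
Sorted largest to smallest: 122, 84 bp.

122, 84 bp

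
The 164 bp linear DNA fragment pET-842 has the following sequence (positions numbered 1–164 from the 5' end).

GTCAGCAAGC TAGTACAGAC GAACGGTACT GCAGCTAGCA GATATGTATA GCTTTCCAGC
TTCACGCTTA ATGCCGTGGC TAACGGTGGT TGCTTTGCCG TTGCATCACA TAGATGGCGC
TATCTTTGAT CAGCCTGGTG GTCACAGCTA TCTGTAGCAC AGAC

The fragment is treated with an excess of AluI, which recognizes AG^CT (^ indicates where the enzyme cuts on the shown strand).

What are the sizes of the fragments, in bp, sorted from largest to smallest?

88, 25, 17, 17, 9, 8 bp

AluI sites (AGCT) start at positions 8, 33, 50, 58, 146.
AluI cuts after base 2 of each site, so after positions 9, 34, 51, 59, 147.
Linear molecule, 5 cuts → 6 fragments:
  1–9 → 9 bp
  10–34 → 25 bp
  35–51 → 17 bp
  52–59 → 8 bp
  60–147 → 88 bp
  148–164 → 17 bp
Sorted largest to smallest: 88, 25, 17, 17, 9, 8 bp.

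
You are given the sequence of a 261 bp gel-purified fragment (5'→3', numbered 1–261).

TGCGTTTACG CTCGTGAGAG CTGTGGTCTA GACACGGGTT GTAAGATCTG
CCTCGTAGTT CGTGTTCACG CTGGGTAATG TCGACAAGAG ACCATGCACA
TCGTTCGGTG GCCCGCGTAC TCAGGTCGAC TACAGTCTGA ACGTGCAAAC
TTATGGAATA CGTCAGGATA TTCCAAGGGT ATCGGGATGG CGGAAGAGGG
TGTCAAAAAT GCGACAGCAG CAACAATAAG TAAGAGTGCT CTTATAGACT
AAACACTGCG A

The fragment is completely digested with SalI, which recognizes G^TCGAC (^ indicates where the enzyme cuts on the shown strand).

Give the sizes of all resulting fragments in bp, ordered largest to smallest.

136, 80, 45 bp

SalI sites (GTCGAC) start at positions 80, 125.
SalI cuts after the first base of each site, so after positions 80, 125.
Linear molecule, 2 cuts → 3 fragments:
  1–80 → 80 bp
  81–125 → 45 bp
  126–261 → 136 bp
Sorted largest to smallest: 136, 80, 45 bp.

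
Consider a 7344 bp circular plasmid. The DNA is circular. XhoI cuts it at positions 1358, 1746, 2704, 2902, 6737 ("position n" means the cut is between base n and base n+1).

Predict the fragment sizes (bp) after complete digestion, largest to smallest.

Circular molecule, 5 cuts → 5 fragments:
  1746 − 1358 = 388 bp
  2704 − 1746 = 958 bp
  2902 − 2704 = 198 bp
  6737 − 2902 = 3835 bp
  wrap: 7344 − 6737 + 1358 = 1965 bp
Sorted largest to smallest: 3835, 1965, 958, 388, 198 bp.

3835, 1965, 958, 388, 198 bp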